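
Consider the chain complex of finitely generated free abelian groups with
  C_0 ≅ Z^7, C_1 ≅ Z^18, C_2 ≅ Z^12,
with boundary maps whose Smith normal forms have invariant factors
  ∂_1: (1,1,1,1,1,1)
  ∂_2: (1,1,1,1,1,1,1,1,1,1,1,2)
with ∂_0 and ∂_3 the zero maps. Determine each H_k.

H_0: b_0 = 7 − 0 − 6 = 1; torsion from ∂_1 factors > 1: none. So H_0 ≅ Z.
H_1: b_1 = 18 − 6 − 12 = 0; torsion from ∂_2 factors > 1: [2]. So H_1 ≅ Z/2Z.
H_2: b_2 = 12 − 12 − 0 = 0; torsion from ∂_3 factors > 1: none. So H_2 ≅ 0.

H_0 ≅ Z,  H_1 ≅ Z/2Z,  H_2 = 0.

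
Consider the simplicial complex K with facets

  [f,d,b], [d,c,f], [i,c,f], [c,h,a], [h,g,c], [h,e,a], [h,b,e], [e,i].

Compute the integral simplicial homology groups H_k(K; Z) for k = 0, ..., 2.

K has 9 vertices, 17 edges, 7 triangles.
rank ∂_0 = 0, rank ∂_1 = 8 ⇒ b_0 = 9 − 0 − 8 = 1; all invariant factors of ∂_1 are 1 so no torsion. So H_0 ≅ Z.
rank ∂_1 = 8, rank ∂_2 = 7 ⇒ b_1 = 17 − 8 − 7 = 2; all invariant factors of ∂_2 are 1 so no torsion. So H_1 ≅ Z^2.
rank ∂_2 = 7, rank ∂_3 = 0 ⇒ b_2 = 7 − 7 − 0 = 0. So H_2 ≅ 0.

H_0 = Z,  H_1 = Z^2,  H_2 = 0.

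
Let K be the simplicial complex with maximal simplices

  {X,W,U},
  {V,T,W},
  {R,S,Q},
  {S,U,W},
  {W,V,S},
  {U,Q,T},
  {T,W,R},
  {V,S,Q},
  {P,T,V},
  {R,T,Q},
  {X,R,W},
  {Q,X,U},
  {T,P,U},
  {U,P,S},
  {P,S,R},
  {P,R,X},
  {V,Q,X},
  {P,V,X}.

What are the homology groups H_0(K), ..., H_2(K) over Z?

H_0 = Z,  H_1 = Z^2,  H_2 = Z.

Order the vertices as P < Q < R < S < T < U < V < W < X. Listing each simplex with vertices in this order, K has dimension 2 with simplices:

  0-simplices (9): P, Q, R, S, T, U, V, W, X
  1-simplices (27): PR, PS, PT, PU, PV, PX, QR, QS, QT, QU, QV, QX, RS, RT, RW, RX, SU, SV, SW, TU, TV, TW, UW, UX, VW, VX, WX
  2-simplices (18): PRS, PRX, PSU, PTU, PTV, PVX, QRS, QRT, QSV, QTU, QUX, QVX, RTW, RWX, SUW, SVW, TVW, UWX

giving chain groups C_0 ≅ Z^9, C_1 ≅ Z^27, C_2 ≅ Z^18.

Boundary ∂_1: C_1 → C_0 is given by ∂[p,q] = [q] − [p]. For instance
  ∂TV = V − T.
This gives a 9×27 integer matrix of rank 8; reducing to Smith normal form yields diagonal entries (1,1,1,1,1,1,1,1).

Boundary ∂_2: C_2 → C_1 sends each 2-simplex [p,q,r] to [q,r] − [p,r] + [p,q]. For instance
  ∂QRT = RT − QT + QR,
  ∂PVX = VX − PX + PV.
As a 27×18 matrix over Z this has rank 17, with invariant factors (1,1,1,1,1,1,1,1,1,1,1,1,1,1,1,1,1).

Reading off H_k = ker ∂_k / im ∂_{k+1}:

  H_0: rank C_0 − rank ∂_1 = 9 − 8 = 1, and the invariant factors of ∂_1 are all 1, so H_0 = Z.
  H_1: rank ker ∂_1 − rank ∂_2 = (27 − 8) − 17 = 2, and the invariant factors of ∂_2 are all 1, so H_1 = Z^2.
  H_2: rank ker ∂_2 − rank ∂_3 = (18 − 17) − 0 = 1, and there is no ∂_3, so H_2 = Z.

As a check, the Euler characteristic is 9 − 27 + 18 = 0, which agrees with 1 − 2 + 1 = 0.
(K is a triangulation of the torus T^2.)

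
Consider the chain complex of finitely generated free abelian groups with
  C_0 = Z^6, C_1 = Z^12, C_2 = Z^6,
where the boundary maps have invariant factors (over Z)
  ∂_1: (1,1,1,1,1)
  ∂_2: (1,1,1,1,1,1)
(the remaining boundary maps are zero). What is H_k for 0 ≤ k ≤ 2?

H_0 ≅ Z,  H_1 ≅ Z,  H_2 = 0.

H_0: b_0 = 6 − 0 − 5 = 1; torsion from ∂_1 factors > 1: none. So H_0 ≅ Z.
H_1: b_1 = 12 − 5 − 6 = 1; torsion from ∂_2 factors > 1: none. So H_1 ≅ Z.
H_2: b_2 = 6 − 6 − 0 = 0; torsion from ∂_3 factors > 1: none. So H_2 ≅ 0.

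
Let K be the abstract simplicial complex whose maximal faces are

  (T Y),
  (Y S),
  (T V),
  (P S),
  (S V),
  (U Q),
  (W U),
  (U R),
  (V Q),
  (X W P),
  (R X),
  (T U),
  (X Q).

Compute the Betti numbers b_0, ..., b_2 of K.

b_0 = 1, b_1 = 5, b_2 = 0.

We work with the vertex ordering P < Q < R < S < T < U < V < W < X < Y. The simplices of K, each written with vertices in increasing order, are:

  0-simplices (10): P, Q, R, S, T, U, V, W, X, Y
  1-simplices (15): PS, PW, PX, QU, QV, QX, RU, RX, SV, SY, TU, TV, TY, UW, WX
  2-simplices (1): PWX

giving chain groups C_0 ≅ Z^10, C_1 ≅ Z^15, C_2 ≅ Z^1.

Boundary ∂_1: C_1 → C_0 maps an edge to its endpoints' difference, ∂[p,q] = q − p. For instance
  ∂QV = V − Q.
This gives a 10×15 integer matrix of rank 9; reducing to Smith normal form yields diagonal entries (1,1,1,1,1,1,1,1,1).

∂_2: C_2 → C_1 maps a triangle to the signed sum of its edges. For instance
  ∂PWX = WX − PX + PW.
The 15×1 boundary matrix has rank 1 and Smith normal form diag(1).

Reading off H_k = ker ∂_k / im ∂_{k+1}:

  H_0: rank C_0 − rank ∂_1 = 10 − 9 = 1, and the invariant factors of ∂_1 are all 1, so H_0 = Z.
  H_1: rank ker ∂_1 − rank ∂_2 = (15 − 9) − 1 = 5, and the invariant factors of ∂_2 are all 1, so H_1 = Z^5.
  H_2: rank ker ∂_2 − rank ∂_3 = (1 − 1) − 0 = 0, and there is no ∂_3, so H_2 = 0.

Hence the Betti numbers are b_0 = 1, b_1 = 5, b_2 = 0.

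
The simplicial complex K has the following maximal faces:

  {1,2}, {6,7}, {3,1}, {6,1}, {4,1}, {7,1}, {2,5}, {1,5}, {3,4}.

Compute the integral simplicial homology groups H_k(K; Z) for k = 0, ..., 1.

K has 7 vertices, 9 edges.
rank ∂_0 = 0, rank ∂_1 = 6 ⇒ b_0 = 7 − 0 − 6 = 1; all invariant factors of ∂_1 are 1 so no torsion. So H_0 = Z.
rank ∂_1 = 6, rank ∂_2 = 0 ⇒ b_1 = 9 − 6 − 0 = 3. So H_1 = Z^3.

H_0 = Z,  H_1 = Z^3.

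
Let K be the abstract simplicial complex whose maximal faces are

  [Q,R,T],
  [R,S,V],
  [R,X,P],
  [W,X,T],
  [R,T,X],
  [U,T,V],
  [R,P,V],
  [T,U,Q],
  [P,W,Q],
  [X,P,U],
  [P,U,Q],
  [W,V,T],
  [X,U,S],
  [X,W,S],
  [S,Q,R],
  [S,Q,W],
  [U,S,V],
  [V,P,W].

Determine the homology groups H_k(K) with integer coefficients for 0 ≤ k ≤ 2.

H_0 = Z,  H_1 = Z^2,  H_2 = Z.

Fix the vertex order P < Q < R < S < T < U < V < W < X and write every simplex with vertices in increasing order. Then dim K = 2 and the simplices of K are:

  0-simplices (9): P, Q, R, S, T, U, V, W, X
  1-simplices (27): PQ, PR, PU, PV, PW, PX, QR, QS, QT, QU, QW, RS, RT, RV, RX, SU, SV, SW, SX, TU, TV, TW, TX, UV, UX, VW, WX
  2-simplices (18): PQU, PQW, PRV, PRX, PUX, PVW, QRS, QRT, QSW, QTU, RSV, RTX, SUV, SUX, SWX, TUV, TVW, TWX

giving chain groups C_0 ≅ Z^9, C_1 ≅ Z^27, C_2 ≅ Z^18.

The boundary map ∂_1: C_1 → C_0 is given by ∂[p,q] = [q] − [p]. For instance
  ∂UV = V − U.
As a 9×27 matrix over Z this has rank 8, with invariant factors (1,1,1,1,1,1,1,1).

∂_2: C_2 → C_1 acts by ∂[p,q,r] = [q,r] − [p,r] + [p,q]. For instance
  ∂SUV = UV − SV + SU,
  ∂RTX = TX − RX + RT.
This gives a 27×18 integer matrix of rank 17; reducing to Smith normal form yields diagonal entries (1,1,1,1,1,1,1,1,1,1,1,1,1,1,1,1,1).

Computing H_k = (kernel of ∂_k) / (image of ∂_{k+1}):

  H_0: rank C_0 − rank ∂_1 = 9 − 8 = 1, and the invariant factors of ∂_1 are all 1, so H_0 ≅ Z.
  H_1: rank ker ∂_1 − rank ∂_2 = (27 − 8) − 17 = 2, and the invariant factors of ∂_2 are all 1, so H_1 ≅ Z^2.
  H_2: rank ker ∂_2 − rank ∂_3 = (18 − 17) − 0 = 1, and there is no ∂_3, so H_2 ≅ Z.

As a check, the Euler characteristic is 9 − 27 + 18 = 0, which agrees with 1 − 2 + 1 = 0.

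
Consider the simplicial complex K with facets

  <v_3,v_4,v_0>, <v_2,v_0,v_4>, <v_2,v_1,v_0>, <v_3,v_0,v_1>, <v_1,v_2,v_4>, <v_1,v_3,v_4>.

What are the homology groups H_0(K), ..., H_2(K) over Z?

Fix the vertex order v_0 < v_1 < v_2 < v_3 < v_4 and write every simplex with vertices in increasing order. Then dim K = 2 and the simplices of K are:

  0-simplices (5): [v_0], [v_1], [v_2], [v_3], [v_4]
  1-simplices (9): [v_0,v_1], [v_0,v_2], [v_0,v_3], [v_0,v_4], [v_1,v_2], [v_1,v_3], [v_1,v_4], [v_2,v_4], [v_3,v_4]
  2-simplices (6): [v_0,v_1,v_2], [v_0,v_1,v_3], [v_0,v_2,v_4], [v_0,v_3,v_4], [v_1,v_2,v_4], [v_1,v_3,v_4]

Hence C_0 ≅ Z^5, C_1 ≅ Z^9, C_2 ≅ Z^6.

Boundary ∂_1: C_1 → C_0 sends each edge [p,q] (with p < q) to q − p. For instance
  ∂[v_1,v_2] = [v_2] − [v_1].
As a 5×9 matrix over Z this has rank 4, with invariant factors (1,1,1,1).

The boundary map ∂_2: C_2 → C_1 maps a triangle to the signed sum of its edges. For instance
  ∂[v_0,v_1,v_2] = [v_1,v_2] − [v_0,v_2] + [v_0,v_1],
  ∂[v_1,v_2,v_4] = [v_2,v_4] − [v_1,v_4] + [v_1,v_2].
The resulting 9×6 matrix has rank 5, and its Smith normal form has invariant factors (1,1,1,1,1).

Now H_k = ker ∂_k / im ∂_{k+1}, so:

  H_0: rank C_0 − rank ∂_1 = 5 − 4 = 1, and the invariant factors of ∂_1 are all 1, so H_0 ≅ Z.
  H_1: rank ker ∂_1 − rank ∂_2 = (9 − 4) − 5 = 0, and the invariant factors of ∂_2 are all 1, so H_1 ≅ 0.
  H_2: rank ker ∂_2 − rank ∂_3 = (6 − 5) − 0 = 1, and there is no ∂_3, so H_2 ≅ Z.

H_0 ≅ Z,  H_1 = 0,  H_2 ≅ Z.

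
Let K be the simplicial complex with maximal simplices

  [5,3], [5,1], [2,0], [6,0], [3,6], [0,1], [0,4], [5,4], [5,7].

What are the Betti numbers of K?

b_0 = 1, b_1 = 2.

Fix the vertex order 0 < 1 < 2 < 3 < 4 < 5 < 6 < 7 and write every simplex with vertices in increasing order. Then dim K = 1 and the simplices of K are:

  0-simplices (8): [0], [1], [2], [3], [4], [5], [6], [7]
  1-simplices (9): [0,1], [0,2], [0,4], [0,6], [1,5], [3,5], [3,6], [4,5], [5,7]

Hence C_0 ≅ Z^8, C_1 ≅ Z^9.

Boundary ∂_1: C_1 → C_0 is given by ∂[p,q] = [q] − [p]. For instance
  ∂[0,1] = [1] − [0].
The resulting 8×9 matrix has rank 7, and its Smith normal form has invariant factors (1,1,1,1,1,1,1).

From H_k ≅ ker(∂_k) / im(∂_{k+1}) we obtain:

  H_0: rank C_0 − rank ∂_1 = 8 − 7 = 1, and the invariant factors of ∂_1 are all 1, so H_0 = Z.
  H_1: rank ker ∂_1 − rank ∂_2 = (9 − 7) − 0 = 2, and there is no ∂_2, so H_1 = Z^2.

As a check, the Euler characteristic is 8 − 9 = -1, which agrees with 1 − 2 = -1.

Hence the Betti numbers are b_0 = 1, b_1 = 2.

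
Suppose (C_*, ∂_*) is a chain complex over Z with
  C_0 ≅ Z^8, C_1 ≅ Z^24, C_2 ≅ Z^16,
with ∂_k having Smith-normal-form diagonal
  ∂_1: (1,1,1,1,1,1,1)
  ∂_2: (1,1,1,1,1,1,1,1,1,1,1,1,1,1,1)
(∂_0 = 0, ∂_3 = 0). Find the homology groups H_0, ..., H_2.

H_0 ≅ Z,  H_1 ≅ Z^2,  H_2 ≅ Z.

H_0: b_0 = 8 − 0 − 7 = 1; torsion from ∂_1 factors > 1: none. So H_0 ≅ Z.
H_1: b_1 = 24 − 7 − 15 = 2; torsion from ∂_2 factors > 1: none. So H_1 ≅ Z^2.
H_2: b_2 = 16 − 15 − 0 = 1; torsion from ∂_3 factors > 1: none. So H_2 ≅ Z.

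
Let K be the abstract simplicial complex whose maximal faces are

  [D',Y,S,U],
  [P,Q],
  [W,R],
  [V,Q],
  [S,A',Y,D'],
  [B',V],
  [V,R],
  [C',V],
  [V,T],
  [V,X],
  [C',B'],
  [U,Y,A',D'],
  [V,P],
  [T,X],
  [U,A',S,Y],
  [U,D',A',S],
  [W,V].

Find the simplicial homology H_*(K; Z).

H_0 ≅ Z^2,  H_1 ≅ Z^4,  H_2 = 0,  H_3 ≅ Z.

We work with the vertex ordering P < Q < R < S < T < U < V < W < X < Y < A' < B' < C' < D'. The simplices of K, each written with vertices in increasing order, are:

  0-simplices (14): [P], [Q], [R], [S], [T], [U], [V], [W], [X], [Y], [A'], [B'], [C'], [D']
  1-simplices (22): (22 of them)
  2-simplices (10): [S,U,Y], [S,U,A'], [S,U,D'], [S,Y,A'], [S,Y,D'], [S,A',D'], [U,Y,A'], [U,Y,D'], [U,A',D'], [Y,A',D']
  3-simplices (5): [S,U,Y,A'], [S,U,Y,D'], [S,U,A',D'], [S,Y,A',D'], [U,Y,A',D']

giving chain groups C_0 ≅ Z^14, C_1 ≅ Z^22, C_2 ≅ Z^10, C_3 ≅ Z^5.

Boundary ∂_1: C_1 → C_0 is given by ∂[p,q] = [q] − [p]. For instance
  ∂[R,W] = [W] − [R].
The resulting 14×22 matrix has rank 12, and its Smith normal form has invariant factors (1,1,1,1,1,1,1,1,1,1,1,1).

The boundary map ∂_2: C_2 → C_1 sends each 2-simplex [p,q,r] to [q,r] − [p,r] + [p,q]. For instance
  ∂[S,U,Y] = [U,Y] − [S,Y] + [S,U],
  ∂[Y,A',D'] = [A',D'] − [Y,D'] + [Y,A'].
The 22×10 boundary matrix has rank 6 and Smith normal form diag(1,1,1,1,1,1).

The boundary map ∂_3: C_3 → C_2 sends each 3-simplex σ to the alternating sum Σ_i (−1)^i (σ with its i-th vertex removed). For instance
  ∂[S,Y,A',D'] = [Y,A',D'] − [S,A',D'] + [S,Y,D'] − [S,Y,A'],
  ∂[S,U,A',D'] = [U,A',D'] − [S,A',D'] + [S,U,D'] − [S,U,A'].
The resulting 10×5 matrix has rank 4, and its Smith normal form has invariant factors (1,1,1,1).

Now H_k = ker ∂_k / im ∂_{k+1}, so:

  H_0: rank C_0 − rank ∂_1 = 14 − 12 = 2, and the invariant factors of ∂_1 are all 1, so H_0 = Z^2.
  H_1: rank ker ∂_1 − rank ∂_2 = (22 − 12) − 6 = 4, and the invariant factors of ∂_2 are all 1, so H_1 = Z^4.
  H_2: rank ker ∂_2 − rank ∂_3 = (10 − 6) − 4 = 0, and the invariant factors of ∂_3 are all 1, so H_2 = 0.
  H_3: rank ker ∂_3 − rank ∂_4 = (5 − 4) − 0 = 1, and there is no ∂_4, so H_3 = Z.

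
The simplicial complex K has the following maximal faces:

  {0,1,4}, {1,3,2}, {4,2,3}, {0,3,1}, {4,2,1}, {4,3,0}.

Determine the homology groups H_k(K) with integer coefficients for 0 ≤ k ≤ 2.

Order the vertices as 0 < 1 < 2 < 3 < 4. Listing each simplex with vertices in this order, K has dimension 2 with simplices:

  0-simplices (5): [0], [1], [2], [3], [4]
  1-simplices (9): [0,1], [0,3], [0,4], [1,2], [1,3], [1,4], [2,3], [2,4], [3,4]
  2-simplices (6): [0,1,3], [0,1,4], [0,3,4], [1,2,3], [1,2,4], [2,3,4]

giving chain groups C_0 ≅ Z^5, C_1 ≅ Z^9, C_2 ≅ Z^6.

The boundary map ∂_1: C_1 → C_0 maps an edge to its endpoints' difference, ∂[p,q] = q − p. For instance
  ∂[1,3] = [3] − [1].
The 5×9 boundary matrix has rank 4 and Smith normal form diag(1,1,1,1).

Boundary ∂_2: C_2 → C_1 acts by ∂[p,q,r] = [q,r] − [p,r] + [p,q]. For instance
  ∂[1,2,4] = [2,4] − [1,4] + [1,2],
  ∂[0,1,3] = [1,3] − [0,3] + [0,1].
As a 9×6 matrix over Z this has rank 5, with invariant factors (1,1,1,1,1).

Computing H_k = (kernel of ∂_k) / (image of ∂_{k+1}):

  H_0: rank C_0 − rank ∂_1 = 5 − 4 = 1, and the invariant factors of ∂_1 are all 1, so H_0 = Z.
  H_1: rank ker ∂_1 − rank ∂_2 = (9 − 4) − 5 = 0, and the invariant factors of ∂_2 are all 1, so H_1 = 0.
  H_2: rank ker ∂_2 − rank ∂_3 = (6 − 5) − 0 = 1, and there is no ∂_3, so H_2 = Z.

As a check, the Euler characteristic is 5 − 9 + 6 = 2, which agrees with 1 − 0 + 1 = 2.

H_0 ≅ Z,  H_1 = 0,  H_2 ≅ Z.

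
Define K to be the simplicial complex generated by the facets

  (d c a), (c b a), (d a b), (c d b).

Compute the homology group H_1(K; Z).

Take the total order a < b < c < d on the vertex set. Then K (dimension 2) consists of the simplices:

  0-simplices (4): a, b, c, d
  1-simplices (6): ab, ac, ad, bc, bd, cd
  2-simplices (4): abc, abd, acd, bcd

giving chain groups C_0 ≅ Z^4, C_1 ≅ Z^6, C_2 ≅ Z^4.

The boundary map ∂_1: C_1 → C_0 sends each edge [p,q] (with p < q) to q − p.
As a 4×6 matrix over Z this has rank 3, with invariant factors (1,1,1).

∂_2: C_2 → C_1 acts by ∂[p,q,r] = [q,r] − [p,r] + [p,q]. For instance
  ∂abc = bc − ac + ab,
  ∂abd = bd − ad + ab.
This gives a 6×4 integer matrix of rank 3; reducing to Smith normal form yields diagonal entries (1,1,1).

Reading off H_k = ker ∂_k / im ∂_{k+1}:

  H_1: rank ker ∂_1 − rank ∂_2 = (6 − 3) − 3 = 0, and the invariant factors of ∂_2 are all 1, so H_1 = 0.

H_1 = 0.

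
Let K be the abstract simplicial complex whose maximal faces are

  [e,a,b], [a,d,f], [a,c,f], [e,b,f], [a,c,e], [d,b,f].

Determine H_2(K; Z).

H_2 ≅ 0.

Take the total order a < b < c < d < e < f on the vertex set. Then K (dimension 2) consists of the simplices:

  0-simplices (6): a, b, c, d, e, f
  1-simplices (12): ab, ac, ad, ae, af, bd, be, bf, ce, cf, df, ef
  2-simplices (6): abe, ace, acf, adf, bdf, bef

so the chain groups are C_0 ≅ Z^6, C_1 ≅ Z^12, C_2 ≅ Z^6.

The boundary map ∂_1: C_1 → C_0 sends each edge [p,q] (with p < q) to q − p. For instance
  ∂ab = b − a.
The resulting 6×12 matrix has rank 5, and its Smith normal form has invariant factors (1,1,1,1,1).

The boundary map ∂_2: C_2 → C_1 acts by ∂[p,q,r] = [q,r] − [p,r] + [p,q]. For instance
  ∂adf = df − af + ad,
  ∂bef = ef − bf + be.
This gives a 12×6 integer matrix of rank 6; reducing to Smith normal form yields diagonal entries (1,1,1,1,1,1).

Reading off H_k = ker ∂_k / im ∂_{k+1}:

  H_2: rank ker ∂_2 − rank ∂_3 = (6 − 6) − 0 = 0, and there is no ∂_3, so H_2 = 0.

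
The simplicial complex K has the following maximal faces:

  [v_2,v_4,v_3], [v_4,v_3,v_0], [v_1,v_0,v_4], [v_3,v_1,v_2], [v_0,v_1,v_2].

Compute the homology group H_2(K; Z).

H_2 = 0.

Take the total order v_0 < v_1 < v_2 < v_3 < v_4 on the vertex set. Then K (dimension 2) consists of the simplices:

  0-simplices (5): [v_0], [v_1], [v_2], [v_3], [v_4]
  1-simplices (10): [v_0,v_1], [v_0,v_2], [v_0,v_3], [v_0,v_4], [v_1,v_2], [v_1,v_3], [v_1,v_4], [v_2,v_3], [v_2,v_4], [v_3,v_4]
  2-simplices (5): [v_0,v_1,v_2], [v_0,v_1,v_4], [v_0,v_3,v_4], [v_1,v_2,v_3], [v_2,v_3,v_4]

so the chain groups are C_0 ≅ Z^5, C_1 ≅ Z^10, C_2 ≅ Z^5.

∂_1: C_1 → C_0 maps an edge to its endpoints' difference, ∂[p,q] = q − p. For instance
  ∂[v_1,v_3] = [v_3] − [v_1].
The resulting 5×10 matrix has rank 4, and its Smith normal form has invariant factors (1,1,1,1).

The boundary map ∂_2: C_2 → C_1 maps a triangle to the signed sum of its edges. For instance
  ∂[v_2,v_3,v_4] = [v_3,v_4] − [v_2,v_4] + [v_2,v_3],
  ∂[v_0,v_1,v_2] = [v_1,v_2] − [v_0,v_2] + [v_0,v_1].
This gives a 10×5 integer matrix of rank 5; reducing to Smith normal form yields diagonal entries (1,1,1,1,1).

Now H_k = ker ∂_k / im ∂_{k+1}, so:

  H_2: rank ker ∂_2 − rank ∂_3 = (5 − 5) − 0 = 0, and there is no ∂_3, so H_2 ≅ 0.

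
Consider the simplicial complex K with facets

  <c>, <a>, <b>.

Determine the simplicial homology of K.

We work with the vertex ordering a < b < c. The simplices of K, each written with vertices in increasing order, are:

  0-simplices (3): a, b, c

giving chain groups C_0 ≅ Z^3.

Computing H_k = (kernel of ∂_k) / (image of ∂_{k+1}):

  H_0: rank C_0 − rank ∂_1 = 3 − 0 = 3, and there is no ∂_1, so H_0 = Z^3.

(K is a triangulation of a set of 3 points.)

H_0 = Z^3.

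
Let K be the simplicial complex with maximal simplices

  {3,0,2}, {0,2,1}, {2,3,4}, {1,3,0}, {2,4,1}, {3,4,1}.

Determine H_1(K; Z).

H_1 ≅ 0.

Take the total order 0 < 1 < 2 < 3 < 4 on the vertex set. Then K (dimension 2) consists of the simplices:

  0-simplices (5): [0], [1], [2], [3], [4]
  1-simplices (9): [0,1], [0,2], [0,3], [1,2], [1,3], [1,4], [2,3], [2,4], [3,4]
  2-simplices (6): [0,1,2], [0,1,3], [0,2,3], [1,2,4], [1,3,4], [2,3,4]

Hence C_0 ≅ Z^5, C_1 ≅ Z^9, C_2 ≅ Z^6.

Boundary ∂_1: C_1 → C_0 maps an edge to its endpoints' difference, ∂[p,q] = q − p. For instance
  ∂[2,3] = [3] − [2].
This gives a 5×9 integer matrix of rank 4; reducing to Smith normal form yields diagonal entries (1,1,1,1).

The boundary map ∂_2: C_2 → C_1 acts by ∂[p,q,r] = [q,r] − [p,r] + [p,q]. For instance
  ∂[1,2,4] = [2,4] − [1,4] + [1,2],
  ∂[0,1,2] = [1,2] − [0,2] + [0,1].
The 9×6 boundary matrix has rank 5 and Smith normal form diag(1,1,1,1,1).

Computing H_k = (kernel of ∂_k) / (image of ∂_{k+1}):

  H_1: rank ker ∂_1 − rank ∂_2 = (9 − 4) − 5 = 0, and the invariant factors of ∂_2 are all 1, so H_1 ≅ 0.

(K is a triangulation of the 2-sphere S^2.)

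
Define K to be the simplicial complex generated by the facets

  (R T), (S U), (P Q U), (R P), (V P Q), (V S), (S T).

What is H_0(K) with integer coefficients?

We work with the vertex ordering P < Q < R < S < T < U < V. The simplices of K, each written with vertices in increasing order, are:

  0-simplices (7): P, Q, R, S, T, U, V
  1-simplices (10): PQ, PR, PU, PV, QU, QV, RT, ST, SU, SV
  2-simplices (2): PQU, PQV

Hence C_0 ≅ Z^7, C_1 ≅ Z^10, C_2 ≅ Z^2.

The boundary map ∂_1: C_1 → C_0 maps an edge to its endpoints' difference, ∂[p,q] = q − p. For instance
  ∂PU = U − P.
The 7×10 boundary matrix has rank 6 and Smith normal form diag(1,1,1,1,1,1).

Boundary ∂_2: C_2 → C_1 acts by ∂[p,q,r] = [q,r] − [p,r] + [p,q]. For instance
  ∂PQU = QU − PU + PQ,
  ∂PQV = QV − PV + PQ.
As a 10×2 matrix over Z this has rank 2, with invariant factors (1,1).

Computing H_k = (kernel of ∂_k) / (image of ∂_{k+1}):

  H_0: rank C_0 − rank ∂_1 = 7 − 6 = 1, and the invariant factors of ∂_1 are all 1, so H_0 ≅ Z.

H_0 = Z.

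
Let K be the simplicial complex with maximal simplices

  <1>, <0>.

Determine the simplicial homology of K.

K has 2 vertices.
rank ∂_0 = 0, rank ∂_1 = 0 ⇒ b_0 = 2 − 0 − 0 = 2. So H_0 = Z^2.

H_0 = Z^2.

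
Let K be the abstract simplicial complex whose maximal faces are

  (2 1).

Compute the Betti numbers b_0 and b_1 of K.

b_0 = 1, b_1 = 0.

Order the vertices as 1 < 2. Listing each simplex with vertices in this order, K has dimension 1 with simplices:

  0-simplices (2): [1], [2]
  1-simplices (1): [1,2]

so the chain groups are C_0 ≅ Z^2, C_1 ≅ Z^1.

Boundary ∂_1: C_1 → C_0 is given by ∂[p,q] = [q] − [p]. For instance
  ∂[1,2] = [2] − [1].
The resulting 2×1 matrix has rank 1, and its Smith normal form has invariant factors (1).

Computing H_k = (kernel of ∂_k) / (image of ∂_{k+1}):

  H_0: rank C_0 − rank ∂_1 = 2 − 1 = 1, and the invariant factors of ∂_1 are all 1, so H_0 = Z.
  H_1: rank ker ∂_1 − rank ∂_2 = (1 − 1) − 0 = 0, and there is no ∂_2, so H_1 = 0.

As a check, the Euler characteristic is 2 − 1 = 1, which agrees with 1 − 0 = 1.

Hence the Betti numbers are b_0 = 1, b_1 = 0.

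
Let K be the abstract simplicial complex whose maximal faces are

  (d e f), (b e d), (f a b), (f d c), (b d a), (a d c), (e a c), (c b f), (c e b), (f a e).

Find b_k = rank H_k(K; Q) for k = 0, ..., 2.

K has 6 vertices, 15 edges, 10 triangles.
rank ∂_0 = 0, rank ∂_1 = 5 ⇒ b_0 = 6 − 0 − 5 = 1; all invariant factors of ∂_1 are 1 so no torsion. So H_0 = Z.
rank ∂_1 = 5, rank ∂_2 = 10 ⇒ b_1 = 15 − 5 − 10 = 0; ∂_2 has invariant factor(s) [2] giving torsion. So H_1 = Z/2.
rank ∂_2 = 10, rank ∂_3 = 0 ⇒ b_2 = 10 − 10 − 0 = 0. So H_2 = 0.

b_0 = 1, b_1 = 0, b_2 = 0.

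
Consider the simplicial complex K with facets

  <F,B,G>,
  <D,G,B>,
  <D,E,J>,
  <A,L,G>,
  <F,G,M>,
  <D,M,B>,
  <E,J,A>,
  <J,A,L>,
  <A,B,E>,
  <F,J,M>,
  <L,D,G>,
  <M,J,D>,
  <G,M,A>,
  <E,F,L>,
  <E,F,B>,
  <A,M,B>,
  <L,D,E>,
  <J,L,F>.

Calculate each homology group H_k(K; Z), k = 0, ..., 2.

We work with the vertex ordering A < B < D < E < F < G < J < L < M. The simplices of K, each written with vertices in increasing order, are:

  0-simplices (9): A, B, D, E, F, G, J, L, M
  1-simplices (27): AB, AE, AG, AJ, AL, AM, BD, BE, BF, BG, BM, DE, DG, DJ, DL, DM, EF, EJ, EL, FG, FJ, FL, FM, GL, GM, JL, JM
  2-simplices (18): ABE, ABM, AEJ, AGL, AGM, AJL, BDG, BDM, BEF, BFG, DEJ, DEL, DGL, DJM, EFL, FGM, FJL, FJM

giving chain groups C_0 ≅ Z^9, C_1 ≅ Z^27, C_2 ≅ Z^18.

Boundary ∂_1: C_1 → C_0 sends each edge [p,q] (with p < q) to q − p. For instance
  ∂AE = E − A.
This gives a 9×27 integer matrix of rank 8; reducing to Smith normal form yields diagonal entries (1,1,1,1,1,1,1,1).

The boundary map ∂_2: C_2 → C_1 sends each 2-simplex [p,q,r] to [q,r] − [p,r] + [p,q]. For instance
  ∂BEF = EF − BF + BE,
  ∂FGM = GM − FM + FG.
As a 27×18 matrix over Z this has rank 18, with invariant factors (1,1,1,1,1,1,1,1,1,1,1,1,1,1,1,1,1,2).

Reading off H_k = ker ∂_k / im ∂_{k+1}:

  H_0: rank C_0 − rank ∂_1 = 9 − 8 = 1, and the invariant factors of ∂_1 are all 1, so H_0 ≅ Z.
  H_1: rank ker ∂_1 − rank ∂_2 = (27 − 8) − 18 = 1, and ∂_2 has invariant factor 2 > 1, so H_1 ≅ Z ⊕ Z_2.
  H_2: rank ker ∂_2 − rank ∂_3 = (18 − 18) − 0 = 0, and there is no ∂_3, so H_2 ≅ 0.

As a check, the Euler characteristic is 9 − 27 + 18 = 0, which agrees with 1 − 1 + 0 = 0.

H_0 ≅ Z,  H_1 ≅ Z ⊕ Z_2,  H_2 = 0.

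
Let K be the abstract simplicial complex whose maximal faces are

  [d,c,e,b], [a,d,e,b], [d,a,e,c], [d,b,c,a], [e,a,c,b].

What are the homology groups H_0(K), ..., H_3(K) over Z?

Take the total order a < b < c < d < e on the vertex set. Then K (dimension 3) consists of the simplices:

  0-simplices (5): a, b, c, d, e
  1-simplices (10): ab, ac, ad, ae, bc, bd, be, cd, ce, de
  2-simplices (10): abc, abd, abe, acd, ace, ade, bcd, bce, bde, cde
  3-simplices (5): abcd, abce, abde, acde, bcde

giving chain groups C_0 ≅ Z^5, C_1 ≅ Z^10, C_2 ≅ Z^10, C_3 ≅ Z^5.

The boundary map ∂_1: C_1 → C_0 is given by ∂[p,q] = [q] − [p].
As a 5×10 matrix over Z this has rank 4, with invariant factors (1,1,1,1).

Boundary ∂_2: C_2 → C_1 maps a triangle to the signed sum of its edges. For instance
  ∂bce = ce − be + bc,
  ∂cde = de − ce + cd.
This gives a 10×10 integer matrix of rank 6; reducing to Smith normal form yields diagonal entries (1,1,1,1,1,1).

∂_3: C_3 → C_2 sends each 3-simplex σ to the alternating sum Σ_i (−1)^i (σ with its i-th vertex removed). For instance
  ∂abde = bde − ade + abe − abd,
  ∂acde = cde − ade + ace − acd.
This gives a 10×5 integer matrix of rank 4; reducing to Smith normal form yields diagonal entries (1,1,1,1).

From H_k ≅ ker(∂_k) / im(∂_{k+1}) we obtain:

  H_0: rank C_0 − rank ∂_1 = 5 − 4 = 1, and the invariant factors of ∂_1 are all 1, so H_0 ≅ Z.
  H_1: rank ker ∂_1 − rank ∂_2 = (10 − 4) − 6 = 0, and the invariant factors of ∂_2 are all 1, so H_1 ≅ 0.
  H_2: rank ker ∂_2 − rank ∂_3 = (10 − 6) − 4 = 0, and the invariant factors of ∂_3 are all 1, so H_2 ≅ 0.
  H_3: rank ker ∂_3 − rank ∂_4 = (5 − 4) − 0 = 1, and there is no ∂_4, so H_3 ≅ Z.

(K is a triangulation of the 3-sphere S^3.)

H_0 = Z,  H_1 = 0,  H_2 = 0,  H_3 = Z.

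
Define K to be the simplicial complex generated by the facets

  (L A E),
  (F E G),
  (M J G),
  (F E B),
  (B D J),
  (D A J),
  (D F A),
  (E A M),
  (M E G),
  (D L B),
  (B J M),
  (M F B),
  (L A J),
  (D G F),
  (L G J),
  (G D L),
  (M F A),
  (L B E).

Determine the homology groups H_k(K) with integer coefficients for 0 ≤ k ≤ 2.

Fix the vertex order A < B < D < E < F < G < J < L < M and write every simplex with vertices in increasing order. Then dim K = 2 and the simplices of K are:

  0-simplices (9): A, B, D, E, F, G, J, L, M
  1-simplices (27): AD, AE, AF, AJ, AL, AM, BD, BE, BF, BJ, BL, BM, DF, DG, DJ, DL, EF, EG, EL, EM, FG, FM, GJ, GL, GM, JL, JM
  2-simplices (18): ADF, ADJ, AEL, AEM, AFM, AJL, BDJ, BDL, BEF, BEL, BFM, BJM, DFG, DGL, EFG, EGM, GJL, GJM

Hence C_0 ≅ Z^9, C_1 ≅ Z^27, C_2 ≅ Z^18.

Boundary ∂_1: C_1 → C_0 sends each edge [p,q] (with p < q) to q − p. For instance
  ∂DL = L − D.
The 9×27 boundary matrix has rank 8 and Smith normal form diag(1,1,1,1,1,1,1,1).

The boundary map ∂_2: C_2 → C_1 sends each 2-simplex [p,q,r] to [q,r] − [p,r] + [p,q]. For instance
  ∂AFM = FM − AM + AF,
  ∂GJL = JL − GL + GJ.
As a 27×18 matrix over Z this has rank 18, with invariant factors (1,1,1,1,1,1,1,1,1,1,1,1,1,1,1,1,1,2).

From H_k ≅ ker(∂_k) / im(∂_{k+1}) we obtain:

  H_0: rank C_0 − rank ∂_1 = 9 − 8 = 1, and the invariant factors of ∂_1 are all 1, so H_0 = Z.
  H_1: rank ker ∂_1 − rank ∂_2 = (27 − 8) − 18 = 1, and ∂_2 has invariant factor 2 > 1, so H_1 = Z ⊕ Z_2.
  H_2: rank ker ∂_2 − rank ∂_3 = (18 − 18) − 0 = 0, and there is no ∂_3, so H_2 = 0.

H_0 = Z,  H_1 = Z ⊕ Z_2,  H_2 = 0.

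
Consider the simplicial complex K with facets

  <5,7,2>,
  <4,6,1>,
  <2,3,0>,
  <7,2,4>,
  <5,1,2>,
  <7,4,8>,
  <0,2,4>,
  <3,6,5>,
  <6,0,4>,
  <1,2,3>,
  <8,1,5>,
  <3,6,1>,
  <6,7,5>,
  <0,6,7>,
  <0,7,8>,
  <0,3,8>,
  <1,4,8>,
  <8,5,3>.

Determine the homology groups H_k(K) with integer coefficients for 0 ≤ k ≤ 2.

H_0 = Z,  H_1 = Z ⊕ Z/2Z,  H_2 = 0.

Order the vertices as 0 < 1 < 2 < 3 < 4 < 5 < 6 < 7 < 8. Listing each simplex with vertices in this order, K has dimension 2 with simplices:

  0-simplices (9): [0], [1], [2], [3], [4], [5], [6], [7], [8]
  1-simplices (27): (27 of them)
  2-simplices (18): [0,2,3], [0,2,4], [0,3,8], [0,4,6], [0,6,7], [0,7,8], [1,2,3], [1,2,5], [1,3,6], [1,4,6], [1,4,8], [1,5,8], [2,4,7], [2,5,7], [3,5,6], [3,5,8], [4,7,8], [5,6,7]

so the chain groups are C_0 ≅ Z^9, C_1 ≅ Z^27, C_2 ≅ Z^18.

The boundary map ∂_1: C_1 → C_0 maps an edge to its endpoints' difference, ∂[p,q] = q − p. For instance
  ∂[4,8] = [8] − [4].
As a 9×27 matrix over Z this has rank 8, with invariant factors (1,1,1,1,1,1,1,1).

Boundary ∂_2: C_2 → C_1 maps a triangle to the signed sum of its edges. For instance
  ∂[1,2,3] = [2,3] − [1,3] + [1,2],
  ∂[0,3,8] = [3,8] − [0,8] + [0,3].
The 27×18 boundary matrix has rank 18 and Smith normal form diag(1,1,1,1,1,1,1,1,1,1,1,1,1,1,1,1,1,2).

Now H_k = ker ∂_k / im ∂_{k+1}, so:

  H_0: rank C_0 − rank ∂_1 = 9 − 8 = 1, and the invariant factors of ∂_1 are all 1, so H_0 = Z.
  H_1: rank ker ∂_1 − rank ∂_2 = (27 − 8) − 18 = 1, and ∂_2 has invariant factor 2 > 1, so H_1 = Z ⊕ Z/2Z.
  H_2: rank ker ∂_2 − rank ∂_3 = (18 − 18) − 0 = 0, and there is no ∂_3, so H_2 = 0.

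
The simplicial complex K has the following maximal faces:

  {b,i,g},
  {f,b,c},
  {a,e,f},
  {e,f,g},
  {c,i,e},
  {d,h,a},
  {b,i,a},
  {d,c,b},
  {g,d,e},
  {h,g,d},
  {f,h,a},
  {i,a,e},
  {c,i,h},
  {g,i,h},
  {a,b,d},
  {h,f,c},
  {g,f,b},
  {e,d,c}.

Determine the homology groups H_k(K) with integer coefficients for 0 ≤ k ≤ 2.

H_0 ≅ Z,  H_1 ≅ Z^2,  H_2 ≅ Z.

Fix the vertex order a < b < c < d < e < f < g < h < i and write every simplex with vertices in increasing order. Then dim K = 2 and the simplices of K are:

  0-simplices (9): a, b, c, d, e, f, g, h, i
  1-simplices (27): ab, ad, ae, af, ah, ai, bc, bd, bf, bg, bi, cd, ce, cf, ch, ci, de, dg, dh, ef, eg, ei, fg, fh, gh, gi, hi
  2-simplices (18): abd, abi, adh, aef, aei, afh, bcd, bcf, bfg, bgi, cde, cei, cfh, chi, deg, dgh, efg, ghi

so the chain groups are C_0 ≅ Z^9, C_1 ≅ Z^27, C_2 ≅ Z^18.

Boundary ∂_1: C_1 → C_0 is given by ∂[p,q] = [q] − [p]. For instance
  ∂ci = i − c.
This gives a 9×27 integer matrix of rank 8; reducing to Smith normal form yields diagonal entries (1,1,1,1,1,1,1,1).

Boundary ∂_2: C_2 → C_1 maps a triangle to the signed sum of its edges. For instance
  ∂abd = bd − ad + ab,
  ∂abi = bi − ai + ab.
As a 27×18 matrix over Z this has rank 17, with invariant factors (1,1,1,1,1,1,1,1,1,1,1,1,1,1,1,1,1).

Now H_k = ker ∂_k / im ∂_{k+1}, so:

  H_0: rank C_0 − rank ∂_1 = 9 − 8 = 1, and the invariant factors of ∂_1 are all 1, so H_0 = Z.
  H_1: rank ker ∂_1 − rank ∂_2 = (27 − 8) − 17 = 2, and the invariant factors of ∂_2 are all 1, so H_1 = Z^2.
  H_2: rank ker ∂_2 − rank ∂_3 = (18 − 17) − 0 = 1, and there is no ∂_3, so H_2 = Z.

As a check, the Euler characteristic is 9 − 27 + 18 = 0, which agrees with 1 − 2 + 1 = 0.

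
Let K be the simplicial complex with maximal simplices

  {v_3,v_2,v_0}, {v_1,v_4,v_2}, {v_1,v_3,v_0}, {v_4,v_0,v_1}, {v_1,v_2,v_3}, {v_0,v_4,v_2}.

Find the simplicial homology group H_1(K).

We work with the vertex ordering v_0 < v_1 < v_2 < v_3 < v_4. The simplices of K, each written with vertices in increasing order, are:

  0-simplices (5): [v_0], [v_1], [v_2], [v_3], [v_4]
  1-simplices (9): [v_0,v_1], [v_0,v_2], [v_0,v_3], [v_0,v_4], [v_1,v_2], [v_1,v_3], [v_1,v_4], [v_2,v_3], [v_2,v_4]
  2-simplices (6): [v_0,v_1,v_3], [v_0,v_1,v_4], [v_0,v_2,v_3], [v_0,v_2,v_4], [v_1,v_2,v_3], [v_1,v_2,v_4]

giving chain groups C_0 ≅ Z^5, C_1 ≅ Z^9, C_2 ≅ Z^6.

∂_1: C_1 → C_0 maps an edge to its endpoints' difference, ∂[p,q] = q − p.
This gives a 5×9 integer matrix of rank 4; reducing to Smith normal form yields diagonal entries (1,1,1,1).

Boundary ∂_2: C_2 → C_1 sends each 2-simplex [p,q,r] to [q,r] − [p,r] + [p,q]. For instance
  ∂[v_0,v_1,v_4] = [v_1,v_4] − [v_0,v_4] + [v_0,v_1],
  ∂[v_1,v_2,v_3] = [v_2,v_3] − [v_1,v_3] + [v_1,v_2].
The 9×6 boundary matrix has rank 5 and Smith normal form diag(1,1,1,1,1).

Reading off H_k = ker ∂_k / im ∂_{k+1}:

  H_1: rank ker ∂_1 − rank ∂_2 = (9 − 4) − 5 = 0, and the invariant factors of ∂_2 are all 1, so H_1 = 0.

(K is a triangulation of the 2-sphere S^2.)

H_1 ≅ 0.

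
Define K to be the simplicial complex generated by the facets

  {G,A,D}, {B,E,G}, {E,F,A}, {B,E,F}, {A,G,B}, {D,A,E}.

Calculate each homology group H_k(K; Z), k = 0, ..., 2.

We work with the vertex ordering A < B < D < E < F < G. The simplices of K, each written with vertices in increasing order, are:

  0-simplices (6): A, B, D, E, F, G
  1-simplices (12): AB, AD, AE, AF, AG, BE, BF, BG, DE, DG, EF, EG
  2-simplices (6): ABG, ADE, ADG, AEF, BEF, BEG

giving chain groups C_0 ≅ Z^6, C_1 ≅ Z^12, C_2 ≅ Z^6.

The boundary map ∂_1: C_1 → C_0 maps an edge to its endpoints' difference, ∂[p,q] = q − p. For instance
  ∂AG = G − A.
As a 6×12 matrix over Z this has rank 5, with invariant factors (1,1,1,1,1).

Boundary ∂_2: C_2 → C_1 sends each 2-simplex [p,q,r] to [q,r] − [p,r] + [p,q]. For instance
  ∂BEG = EG − BG + BE,
  ∂ADE = DE − AE + AD.
The 12×6 boundary matrix has rank 6 and Smith normal form diag(1,1,1,1,1,1).

Reading off H_k = ker ∂_k / im ∂_{k+1}:

  H_0: rank C_0 − rank ∂_1 = 6 − 5 = 1, and the invariant factors of ∂_1 are all 1, so H_0 ≅ Z.
  H_1: rank ker ∂_1 − rank ∂_2 = (12 − 5) − 6 = 1, and the invariant factors of ∂_2 are all 1, so H_1 ≅ Z.
  H_2: rank ker ∂_2 − rank ∂_3 = (6 − 6) − 0 = 0, and there is no ∂_3, so H_2 ≅ 0.

H_0 ≅ Z,  H_1 ≅ Z,  H_2 = 0.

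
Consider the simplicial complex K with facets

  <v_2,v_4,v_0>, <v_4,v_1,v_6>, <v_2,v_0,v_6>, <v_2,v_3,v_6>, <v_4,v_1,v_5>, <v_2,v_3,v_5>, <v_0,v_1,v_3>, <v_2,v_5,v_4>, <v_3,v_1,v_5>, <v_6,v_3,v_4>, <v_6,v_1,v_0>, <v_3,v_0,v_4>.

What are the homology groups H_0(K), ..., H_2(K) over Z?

Fix the vertex order v_0 < v_1 < v_2 < v_3 < v_4 < v_5 < v_6 and write every simplex with vertices in increasing order. Then dim K = 2 and the simplices of K are:

  0-simplices (7): [v_0], [v_1], [v_2], [v_3], [v_4], [v_5], [v_6]
  1-simplices (18): (18 of them)
  2-simplices (12): (12 of them)

so the chain groups are C_0 ≅ Z^7, C_1 ≅ Z^18, C_2 ≅ Z^12.

Boundary ∂_1: C_1 → C_0 sends each edge [p,q] (with p < q) to q − p.
The 7×18 boundary matrix has rank 6 and Smith normal form diag(1,1,1,1,1,1).

∂_2: C_2 → C_1 sends each 2-simplex [p,q,r] to [q,r] − [p,r] + [p,q]. For instance
  ∂[v_0,v_2,v_4] = [v_2,v_4] − [v_0,v_4] + [v_0,v_2],
  ∂[v_2,v_4,v_5] = [v_4,v_5] − [v_2,v_5] + [v_2,v_4].
As a 18×12 matrix over Z this has rank 12, with invariant factors (1,1,1,1,1,1,1,1,1,1,1,2).

Reading off H_k = ker ∂_k / im ∂_{k+1}:

  H_0: rank C_0 − rank ∂_1 = 7 − 6 = 1, and the invariant factors of ∂_1 are all 1, so H_0 = Z.
  H_1: rank ker ∂_1 − rank ∂_2 = (18 − 6) − 12 = 0, and ∂_2 has invariant factor 2 > 1, so H_1 = Z/2.
  H_2: rank ker ∂_2 − rank ∂_3 = (12 − 12) − 0 = 0, and there is no ∂_3, so H_2 = 0.

H_0 ≅ Z,  H_1 ≅ Z/2,  H_2 = 0.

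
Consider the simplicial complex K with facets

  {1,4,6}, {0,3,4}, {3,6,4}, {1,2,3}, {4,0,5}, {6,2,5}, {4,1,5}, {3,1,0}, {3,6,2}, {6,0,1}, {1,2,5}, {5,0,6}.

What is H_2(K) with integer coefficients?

H_2 ≅ 0.

Order the vertices as 0 < 1 < 2 < 3 < 4 < 5 < 6. Listing each simplex with vertices in this order, K has dimension 2 with simplices:

  0-simplices (7): [0], [1], [2], [3], [4], [5], [6]
  1-simplices (18): [0,1], [0,3], [0,4], [0,5], [0,6], [1,2], [1,3], [1,4], [1,5], [1,6], [2,3], [2,5], [2,6], [3,4], [3,6], [4,5], [4,6], [5,6]
  2-simplices (12): [0,1,3], [0,1,6], [0,3,4], [0,4,5], [0,5,6], [1,2,3], [1,2,5], [1,4,5], [1,4,6], [2,3,6], [2,5,6], [3,4,6]

Hence C_0 ≅ Z^7, C_1 ≅ Z^18, C_2 ≅ Z^12.

∂_1: C_1 → C_0 is given by ∂[p,q] = [q] − [p]. For instance
  ∂[1,5] = [5] − [1].
As a 7×18 matrix over Z this has rank 6, with invariant factors (1,1,1,1,1,1).

The boundary map ∂_2: C_2 → C_1 sends each 2-simplex [p,q,r] to [q,r] − [p,r] + [p,q]. For instance
  ∂[0,1,3] = [1,3] − [0,3] + [0,1],
  ∂[2,5,6] = [5,6] − [2,6] + [2,5].
This gives a 18×12 integer matrix of rank 12; reducing to Smith normal form yields diagonal entries (1,1,1,1,1,1,1,1,1,1,1,2).

Computing H_k = (kernel of ∂_k) / (image of ∂_{k+1}):

  H_2: rank ker ∂_2 − rank ∂_3 = (12 − 12) − 0 = 0, and there is no ∂_3, so H_2 = 0.

(K is a triangulation of the real projective plane RP^2.)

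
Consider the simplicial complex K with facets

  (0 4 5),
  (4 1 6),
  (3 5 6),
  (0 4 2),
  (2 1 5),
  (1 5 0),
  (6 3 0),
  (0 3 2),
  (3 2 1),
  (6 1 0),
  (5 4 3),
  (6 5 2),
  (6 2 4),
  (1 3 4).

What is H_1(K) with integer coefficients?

H_1 = Z^2.

We work with the vertex ordering 0 < 1 < 2 < 3 < 4 < 5 < 6. The simplices of K, each written with vertices in increasing order, are:

  0-simplices (7): [0], [1], [2], [3], [4], [5], [6]
  1-simplices (21): [0,1], [0,2], [0,3], [0,4], [0,5], [0,6], [1,2], [1,3], [1,4], [1,5], [1,6], [2,3], [2,4], [2,5], [2,6], [3,4], [3,5], [3,6], [4,5], [4,6], [5,6]
  2-simplices (14): [0,1,5], [0,1,6], [0,2,3], [0,2,4], [0,3,6], [0,4,5], [1,2,3], [1,2,5], [1,3,4], [1,4,6], [2,4,6], [2,5,6], [3,4,5], [3,5,6]

Hence C_0 ≅ Z^7, C_1 ≅ Z^21, C_2 ≅ Z^14.

The boundary map ∂_1: C_1 → C_0 is given by ∂[p,q] = [q] − [p]. For instance
  ∂[2,6] = [6] − [2].
The 7×21 boundary matrix has rank 6 and Smith normal form diag(1,1,1,1,1,1).

∂_2: C_2 → C_1 maps a triangle to the signed sum of its edges. For instance
  ∂[0,4,5] = [4,5] − [0,5] + [0,4],
  ∂[0,2,4] = [2,4] − [0,4] + [0,2].
The 21×14 boundary matrix has rank 13 and Smith normal form diag(1,1,1,1,1,1,1,1,1,1,1,1,1).

Now H_k = ker ∂_k / im ∂_{k+1}, so:

  H_1: rank ker ∂_1 − rank ∂_2 = (21 − 6) − 13 = 2, and the invariant factors of ∂_2 are all 1, so H_1 = Z^2.

(K is a triangulation of the torus T^2.)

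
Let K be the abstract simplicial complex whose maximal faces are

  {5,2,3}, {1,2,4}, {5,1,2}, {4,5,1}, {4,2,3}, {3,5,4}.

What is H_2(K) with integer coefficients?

K has 5 vertices, 9 edges, 6 triangles.
rank ∂_2 = 5, rank ∂_3 = 0 ⇒ b_2 = 6 − 5 − 0 = 1. So H_2 = Z.

H_2 = Z.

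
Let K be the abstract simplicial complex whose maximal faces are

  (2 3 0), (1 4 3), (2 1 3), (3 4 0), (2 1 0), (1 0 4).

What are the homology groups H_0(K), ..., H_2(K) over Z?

H_0 = Z,  H_1 = 0,  H_2 = Z.

Fix the vertex order 0 < 1 < 2 < 3 < 4 and write every simplex with vertices in increasing order. Then dim K = 2 and the simplices of K are:

  0-simplices (5): [0], [1], [2], [3], [4]
  1-simplices (9): [0,1], [0,2], [0,3], [0,4], [1,2], [1,3], [1,4], [2,3], [3,4]
  2-simplices (6): [0,1,2], [0,1,4], [0,2,3], [0,3,4], [1,2,3], [1,3,4]

giving chain groups C_0 ≅ Z^5, C_1 ≅ Z^9, C_2 ≅ Z^6.

Boundary ∂_1: C_1 → C_0 is given by ∂[p,q] = [q] − [p]. For instance
  ∂[1,4] = [4] − [1].
As a 5×9 matrix over Z this has rank 4, with invariant factors (1,1,1,1).

The boundary map ∂_2: C_2 → C_1 sends each 2-simplex [p,q,r] to [q,r] − [p,r] + [p,q]. For instance
  ∂[1,3,4] = [3,4] − [1,4] + [1,3],
  ∂[0,2,3] = [2,3] − [0,3] + [0,2].
The 9×6 boundary matrix has rank 5 and Smith normal form diag(1,1,1,1,1).

Now H_k = ker ∂_k / im ∂_{k+1}, so:

  H_0: rank C_0 − rank ∂_1 = 5 − 4 = 1, and the invariant factors of ∂_1 are all 1, so H_0 ≅ Z.
  H_1: rank ker ∂_1 − rank ∂_2 = (9 − 4) − 5 = 0, and the invariant factors of ∂_2 are all 1, so H_1 ≅ 0.
  H_2: rank ker ∂_2 − rank ∂_3 = (6 − 5) − 0 = 1, and there is no ∂_3, so H_2 ≅ Z.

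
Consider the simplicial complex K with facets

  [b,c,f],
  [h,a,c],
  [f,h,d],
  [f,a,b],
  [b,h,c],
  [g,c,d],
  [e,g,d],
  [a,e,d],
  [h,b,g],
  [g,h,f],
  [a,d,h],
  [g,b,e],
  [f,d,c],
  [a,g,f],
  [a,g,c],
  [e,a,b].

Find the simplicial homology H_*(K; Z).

H_0 ≅ Z,  H_1 ≅ Z^2,  H_2 ≅ Z.

We work with the vertex ordering a < b < c < d < e < f < g < h. The simplices of K, each written with vertices in increasing order, are:

  0-simplices (8): a, b, c, d, e, f, g, h
  1-simplices (24): ab, ac, ad, ae, af, ag, ah, bc, be, bf, bg, bh, cd, cf, cg, ch, de, df, dg, dh, eg, fg, fh, gh
  2-simplices (16): abe, abf, acg, ach, ade, adh, afg, bcf, bch, beg, bgh, cdf, cdg, deg, dfh, fgh

Hence C_0 ≅ Z^8, C_1 ≅ Z^24, C_2 ≅ Z^16.

∂_1: C_1 → C_0 maps an edge to its endpoints' difference, ∂[p,q] = q − p. For instance
  ∂fg = g − f.
The resulting 8×24 matrix has rank 7, and its Smith normal form has invariant factors (1,1,1,1,1,1,1).

∂_2: C_2 → C_1 sends each 2-simplex [p,q,r] to [q,r] − [p,r] + [p,q]. For instance
  ∂bgh = gh − bh + bg,
  ∂acg = cg − ag + ac.
This gives a 24×16 integer matrix of rank 15; reducing to Smith normal form yields diagonal entries (1,1,1,1,1,1,1,1,1,1,1,1,1,1,1).

From H_k ≅ ker(∂_k) / im(∂_{k+1}) we obtain:

  H_0: rank C_0 − rank ∂_1 = 8 − 7 = 1, and the invariant factors of ∂_1 are all 1, so H_0 ≅ Z.
  H_1: rank ker ∂_1 − rank ∂_2 = (24 − 7) − 15 = 2, and the invariant factors of ∂_2 are all 1, so H_1 ≅ Z^2.
  H_2: rank ker ∂_2 − rank ∂_3 = (16 − 15) − 0 = 1, and there is no ∂_3, so H_2 ≅ Z.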